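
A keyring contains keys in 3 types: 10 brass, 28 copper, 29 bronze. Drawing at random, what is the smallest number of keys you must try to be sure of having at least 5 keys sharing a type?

13

The worst case takes 4 keys of each type without reaching 5 of any: 3 × 4 = 12.
The next key must bring some type to 5, so 12 + 1 = 13.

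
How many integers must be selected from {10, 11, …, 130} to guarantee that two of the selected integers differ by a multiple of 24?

25

Group the integers by remainder mod 24; there are 24 residue classes, each nonempty in this range.
Choosing one from each class (24 integers) avoids any shared remainder.
One more choice must repeat a class, so two differ by a multiple of 24. Hence 24 + 1 = 25.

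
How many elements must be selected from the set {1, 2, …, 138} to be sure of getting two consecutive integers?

70

Partition {1, …, 138} into 69 pairs: {1,2}, {3,4}, …, {137,138}.
Choosing 69 integers — say the 69 even numbers 2, 4, …, 138 — takes one from each pair and avoids the property.
Choosing 70 forces two into the same pair by pigeonhole, and those are consecutive. So 70.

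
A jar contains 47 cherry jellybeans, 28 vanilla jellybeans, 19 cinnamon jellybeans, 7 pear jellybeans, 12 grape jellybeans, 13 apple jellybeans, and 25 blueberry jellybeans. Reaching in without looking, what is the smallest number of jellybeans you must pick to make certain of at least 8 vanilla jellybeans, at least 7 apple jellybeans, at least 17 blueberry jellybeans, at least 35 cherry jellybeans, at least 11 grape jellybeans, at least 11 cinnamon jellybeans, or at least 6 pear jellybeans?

Each of the 7 flavors has its own threshold; avoid all of them simultaneously.
The worst case stops just short of every target: 34 cherry, 7 vanilla, 10 cinnamon, 5 pear, 10 grape, 6 apple, 16 blueberry — 34 + 7 + 10 + 5 + 10 + 6 + 16 = 88 jellybeans.
One more jellybean must push some flavor to its target, so 88 + 1 = 89.

89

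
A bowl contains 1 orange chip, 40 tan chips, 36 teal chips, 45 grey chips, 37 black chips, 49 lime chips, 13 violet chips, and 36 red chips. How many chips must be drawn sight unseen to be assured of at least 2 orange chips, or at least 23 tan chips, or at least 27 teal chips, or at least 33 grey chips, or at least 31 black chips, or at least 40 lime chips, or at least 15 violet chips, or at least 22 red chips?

Each of the 8 colors has its own threshold; avoid all of them simultaneously.
The worst case stops just short of every target: 1 orange, 22 tan, 26 teal, 32 grey, 30 black, 39 lime, all 13 violet, 21 red — 1 + 22 + 26 + 32 + 30 + 39 + 13 + 21 = 184 chips.
One more chip must push some color to its target, so 184 + 1 = 185.

185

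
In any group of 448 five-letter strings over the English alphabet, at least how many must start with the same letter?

18

There are 26 possible first letters, which serve as the pigeonholes.
If each of the 26 possible first letters held at most 17, the total would be at most 26 × 17 = 442 < 448, a contradiction.
So at least one holds ⌈448/26⌉ = 18.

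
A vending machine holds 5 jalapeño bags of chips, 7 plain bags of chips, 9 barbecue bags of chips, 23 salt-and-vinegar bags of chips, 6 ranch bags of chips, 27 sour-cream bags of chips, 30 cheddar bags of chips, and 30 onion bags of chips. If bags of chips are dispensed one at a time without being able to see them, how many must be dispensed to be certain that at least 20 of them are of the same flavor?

104

Treat the 8 flavors as pigeonholes.
In the worst case we take at most 19 of each flavor, but all 5 jalapeño, all 7 plain, all 9 barbecue, and all 6 ranch (fewer than 19), giving 5 + 7 + 9 + 19 + 6 + 19 + 19 + 19 = 103.
One more bag of chips then forces some flavor to 20, so 103 + 1 = 104.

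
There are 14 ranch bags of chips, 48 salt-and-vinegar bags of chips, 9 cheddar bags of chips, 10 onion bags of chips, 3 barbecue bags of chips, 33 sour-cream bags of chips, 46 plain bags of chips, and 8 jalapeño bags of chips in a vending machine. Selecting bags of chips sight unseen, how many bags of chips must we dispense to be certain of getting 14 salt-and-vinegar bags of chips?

To avoid salt-and-vinegar bags of chips as long as possible, exhaust the other 7 flavors first.
The worst case draws every non-salt-and-vinegar bag of chips first: 14 + 9 + 10 + 3 + 33 + 46 + 8 = 123.
The next 14 draws are then forced to be salt-and-vinegar, giving 123 + 14 = 137.

137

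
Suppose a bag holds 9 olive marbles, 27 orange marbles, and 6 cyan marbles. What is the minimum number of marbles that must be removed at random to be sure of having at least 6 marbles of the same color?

The worst case takes 5 marbles of each color without reaching 6 of any: 3 × 5 = 15.
The next marble must bring some color to 6, so 15 + 1 = 16.

16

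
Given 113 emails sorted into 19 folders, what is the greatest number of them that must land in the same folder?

6

If each of the 19 folders held at most 5, the total would be at most 19 × 5 = 95 < 113, a contradiction.
So at least one holds ⌈113/19⌉ = 6.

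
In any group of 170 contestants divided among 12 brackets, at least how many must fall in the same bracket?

15

If each of the 12 brackets held at most 14, the total would be at most 12 × 14 = 168 < 170, a contradiction.
So at least one holds ⌈170/12⌉ = 15.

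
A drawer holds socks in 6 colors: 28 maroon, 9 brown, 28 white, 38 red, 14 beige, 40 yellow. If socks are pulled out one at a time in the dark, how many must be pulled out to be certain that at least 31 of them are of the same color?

Treat the 6 colors as pigeonholes.
In the worst case we take at most 30 of each color, but all 28 maroon, all 9 brown, all 28 white, and all 14 beige (fewer than 30), giving 28 + 9 + 28 + 30 + 14 + 30 = 139.
One more sock then forces some color to 31, so 139 + 1 = 140.

140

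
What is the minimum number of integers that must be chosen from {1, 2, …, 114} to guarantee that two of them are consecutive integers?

Partition {1, …, 114} into 57 pairs: {1,2}, {3,4}, …, {113,114}.
Choosing 57 integers — say the 57 even numbers 2, 4, …, 114 — takes one from each pair and avoids the property.
Choosing 58 forces two into the same pair by pigeonhole, and those are consecutive. So 58.

58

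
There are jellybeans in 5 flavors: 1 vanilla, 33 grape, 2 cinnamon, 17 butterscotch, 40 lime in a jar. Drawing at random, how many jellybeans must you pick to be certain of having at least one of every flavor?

93

The hardest flavor to obtain is vanilla: we could draw every other jellybean first — 93 − 1 = 92 jellybeans — without a single vanilla one.
The next draw must be vanilla, so 92 + 1 = 93.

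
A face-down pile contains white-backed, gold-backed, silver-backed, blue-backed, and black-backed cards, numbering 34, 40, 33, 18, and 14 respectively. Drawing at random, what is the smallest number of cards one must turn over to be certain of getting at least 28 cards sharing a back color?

Treat the 5 back colors as pigeonholes.
In the worst case we take at most 27 of each back color, but all 18 blue-backed and all 14 black-backed (fewer than 27), giving 27 + 27 + 27 + 18 + 14 = 113.
One more card then forces some back color to 28, so 113 + 1 = 114.

114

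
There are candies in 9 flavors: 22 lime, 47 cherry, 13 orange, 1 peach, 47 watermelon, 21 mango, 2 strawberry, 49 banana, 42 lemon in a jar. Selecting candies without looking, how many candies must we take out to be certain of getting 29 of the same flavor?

In the worst case we take at most 28 of each flavor, but all 22 lime, all 13 orange, all 1 peach, all 21 mango, and all 2 strawberry (fewer than 28), giving 22 + 28 + 13 + 1 + 28 + 21 + 2 + 28 + 28 = 171.
One more candy then forces some flavor to 29, so 171 + 1 = 172.

172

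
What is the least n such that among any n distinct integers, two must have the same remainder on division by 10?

11

Two integers differ by a multiple of 10 exactly when they share a remainder mod 10.
There are 10 residue classes mod 10, so 10 integers can all lie in distinct classes.
One more integer must repeat a residue, giving a difference divisible by 10. So n = 10 + 1 = 11.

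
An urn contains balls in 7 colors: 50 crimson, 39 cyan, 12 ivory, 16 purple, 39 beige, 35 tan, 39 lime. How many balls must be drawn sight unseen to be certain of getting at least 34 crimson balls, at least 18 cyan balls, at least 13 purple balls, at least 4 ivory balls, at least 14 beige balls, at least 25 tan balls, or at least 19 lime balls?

121

The worst case stops just short of every target: 33 crimson, 17 cyan, 3 ivory, 12 purple, 13 beige, 24 tan, 18 lime — 33 + 17 + 3 + 12 + 13 + 24 + 18 = 120 balls.
One more ball must push some color to its target, so 120 + 1 = 121.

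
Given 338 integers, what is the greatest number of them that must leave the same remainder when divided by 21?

17

The 338 integers fall into 21 residue classes modulo 21.
If each of the 21 residue classes modulo 21 held at most 16, the total would be at most 21 × 16 = 336 < 338, a contradiction.
So at least one holds ⌈338/21⌉ = 17.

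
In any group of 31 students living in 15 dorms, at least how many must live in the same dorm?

The 31 students fall into 15 dorms.
If each of the 15 dorms held at most 2, the total would be at most 15 × 2 = 30 < 31, a contradiction.
So at least one holds ⌈31/15⌉ = 3.

3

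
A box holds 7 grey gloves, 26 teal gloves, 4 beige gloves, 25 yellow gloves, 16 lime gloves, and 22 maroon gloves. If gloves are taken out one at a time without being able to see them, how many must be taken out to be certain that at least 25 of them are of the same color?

In the worst case we take at most 24 of each color, but all 7 grey, all 4 beige, all 16 lime, and all 22 maroon (fewer than 24), giving 7 + 24 + 4 + 24 + 16 + 22 = 97.
One more glove then forces some color to 25, so 97 + 1 = 98.

98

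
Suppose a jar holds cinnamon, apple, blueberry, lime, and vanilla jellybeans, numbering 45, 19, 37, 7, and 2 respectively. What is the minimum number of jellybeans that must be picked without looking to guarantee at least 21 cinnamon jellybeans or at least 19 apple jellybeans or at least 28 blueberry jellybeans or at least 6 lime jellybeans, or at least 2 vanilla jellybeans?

72

Each of the 5 flavors has its own threshold; avoid all of them simultaneously.
The worst case stops just short of every target: 20 cinnamon, 18 apple, 27 blueberry, 5 lime, 1 vanilla — 20 + 18 + 27 + 5 + 1 = 71 jellybeans.
One more jellybean must push some flavor to its target, so 71 + 1 = 72.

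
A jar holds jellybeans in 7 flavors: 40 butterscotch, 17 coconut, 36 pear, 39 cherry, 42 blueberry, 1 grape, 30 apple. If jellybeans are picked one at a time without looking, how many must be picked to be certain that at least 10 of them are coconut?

198

To avoid coconut jellybeans as long as possible, exhaust the other 6 flavors first.
The worst case draws every non-coconut jellybean first: 40 + 36 + 39 + 42 + 1 + 30 = 188.
The next 10 draws are then forced to be coconut, giving 188 + 10 = 198.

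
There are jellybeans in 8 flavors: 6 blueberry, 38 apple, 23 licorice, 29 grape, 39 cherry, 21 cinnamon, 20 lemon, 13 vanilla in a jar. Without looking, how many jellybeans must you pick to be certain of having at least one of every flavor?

184

The hardest flavor to obtain is blueberry: we could draw every other jellybean first — 189 − 6 = 183 jellybeans — without a single blueberry one.
The next draw must be blueberry, so 183 + 1 = 184.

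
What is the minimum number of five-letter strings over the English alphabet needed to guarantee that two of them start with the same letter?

27

There are 26 possible first letters acting as pigeonholes.
With 26 five-letter strings over the English alphabet we could place one in each, avoiding any repeat.
One more forces some class to hold 2, so 26 + 1 = 27.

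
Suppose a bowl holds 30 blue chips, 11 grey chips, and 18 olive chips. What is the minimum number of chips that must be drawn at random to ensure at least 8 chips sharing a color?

22

The worst case takes 7 chips of each color without reaching 8 of any: 3 × 7 = 21.
The next chip must bring some color to 8, so 21 + 1 = 22.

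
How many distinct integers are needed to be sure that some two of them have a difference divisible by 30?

Two integers differ by a multiple of 30 exactly when they share a remainder mod 30.
There are 30 residue classes mod 30, so 30 integers can all lie in distinct classes.
One more integer must repeat a residue, giving a difference divisible by 30. So n = 30 + 1 = 31.

31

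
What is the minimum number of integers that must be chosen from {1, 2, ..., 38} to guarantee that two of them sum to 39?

Partition {1, …, 38} into 19 pairs: {1,38}, {2,37}, …, {19,20}.
Choosing 19 integers — say the integers 1 through 19 — takes one from each pair and avoids the property.
Choosing 20 forces two into the same pair by pigeonhole, and those sum to 39. So 20.

20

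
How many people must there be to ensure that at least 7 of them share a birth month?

73

There are 12 months of the year acting as pigeonholes.
With 12 × 6 = 72 people we could place exactly 6 in each, with no class reaching 7.
One more forces some class to hold 7, so 72 + 1 = 73.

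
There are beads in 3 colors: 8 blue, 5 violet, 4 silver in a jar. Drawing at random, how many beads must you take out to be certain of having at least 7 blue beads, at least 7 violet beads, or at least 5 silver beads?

The worst case stops just short of every target: 6 blue, all 5 violet, 4 silver — 6 + 5 + 4 = 15 beads.
One more bead must push some color to its target, so 15 + 1 = 16.

16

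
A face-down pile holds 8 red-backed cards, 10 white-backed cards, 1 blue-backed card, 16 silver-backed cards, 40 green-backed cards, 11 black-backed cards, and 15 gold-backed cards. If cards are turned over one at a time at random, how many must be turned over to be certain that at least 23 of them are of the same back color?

84

Treat the 7 back colors as pigeonholes.
In the worst case we take at most 22 of each back color, but all 8 red-backed, all 10 white-backed, all 1 blue-backed, all 16 silver-backed, all 11 black-backed, and all 15 gold-backed (fewer than 22), giving 8 + 10 + 1 + 16 + 22 + 11 + 15 = 83.
One more card then forces some back color to 23, so 83 + 1 = 84.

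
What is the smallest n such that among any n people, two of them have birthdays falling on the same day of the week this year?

There are 7 days of the week acting as pigeonholes.
With 7 people we could place one in each, avoiding any repeat.
One more forces some class to hold 2, so 7 + 1 = 8.

8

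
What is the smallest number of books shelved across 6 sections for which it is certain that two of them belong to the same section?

7

There are 6 sections acting as pigeonholes.
With 6 books we could place one in each, avoiding any repeat.
One more forces some class to hold 2, so 6 + 1 = 7.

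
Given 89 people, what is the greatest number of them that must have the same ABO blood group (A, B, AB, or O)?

There are 4 ABO blood groups, which serve as the pigeonholes.
If each of the 4 ABO blood groups held at most 22, the total would be at most 4 × 22 = 88 < 89, a contradiction.
So at least one holds ⌈89/4⌉ = 23.

23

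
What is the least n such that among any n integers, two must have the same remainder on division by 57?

Use the pigeonhole principle on residue classes: two integers differ by a multiple of 57 exactly when they share a remainder mod 57.
There are 57 residue classes mod 57, so 57 integers can all lie in distinct classes.
One more integer must repeat a residue, giving a difference divisible by 57. So n = 57 + 1 = 58.

58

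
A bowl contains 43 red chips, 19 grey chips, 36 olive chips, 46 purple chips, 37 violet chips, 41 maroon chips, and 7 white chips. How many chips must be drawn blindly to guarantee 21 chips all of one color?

127

Treat the 7 colors as pigeonholes.
In the worst case we take at most 20 of each color, but all 19 grey and all 7 white (fewer than 20), giving 20 + 19 + 20 + 20 + 20 + 20 + 7 = 126.
One more chip then forces some color to 21, so 126 + 1 = 127.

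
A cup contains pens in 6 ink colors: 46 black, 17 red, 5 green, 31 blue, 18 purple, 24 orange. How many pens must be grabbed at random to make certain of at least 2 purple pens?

To avoid purple pens as long as possible, exhaust the other 5 ink colors first.
The worst case draws every non-purple pen first: 46 + 17 + 5 + 31 + 24 = 123.
The next 2 draws are then forced to be purple, giving 123 + 2 = 125.

125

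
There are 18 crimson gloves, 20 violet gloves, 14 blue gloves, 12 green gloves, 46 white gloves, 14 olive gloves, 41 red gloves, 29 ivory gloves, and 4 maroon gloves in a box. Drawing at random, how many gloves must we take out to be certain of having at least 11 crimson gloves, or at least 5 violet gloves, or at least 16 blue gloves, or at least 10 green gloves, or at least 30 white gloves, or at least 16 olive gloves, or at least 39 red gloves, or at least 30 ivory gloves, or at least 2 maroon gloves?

The worst case stops just short of every target: 10 crimson, 4 violet, all 14 blue, 9 green, 29 white, all 14 olive, 38 red, 29 ivory, 1 maroon — 10 + 4 + 14 + 9 + 29 + 14 + 38 + 29 + 1 = 148 gloves.
One more glove must push some color to its target, so 148 + 1 = 149.

149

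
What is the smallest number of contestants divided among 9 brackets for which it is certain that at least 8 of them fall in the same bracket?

There are 9 brackets acting as pigeonholes.
With 9 × 7 = 63 contestants we could place exactly 7 in each, with no class reaching 8.
One more forces some class to hold 8, so 63 + 1 = 64.

64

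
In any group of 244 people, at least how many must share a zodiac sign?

21

If each of the 12 zodiac signs held at most 20, the total would be at most 12 × 20 = 240 < 244, a contradiction.
So at least one holds ⌈244/12⌉ = 21.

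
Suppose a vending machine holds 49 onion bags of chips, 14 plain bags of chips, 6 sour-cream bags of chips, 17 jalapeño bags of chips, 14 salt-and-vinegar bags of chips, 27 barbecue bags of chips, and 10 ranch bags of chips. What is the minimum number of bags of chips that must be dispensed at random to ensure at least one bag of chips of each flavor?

132

The hardest flavor to obtain is sour-cream: we could draw every other bag of chips first — 137 − 6 = 131 bags of chips — without a single sour-cream one.
The next draw must be sour-cream, so 131 + 1 = 132.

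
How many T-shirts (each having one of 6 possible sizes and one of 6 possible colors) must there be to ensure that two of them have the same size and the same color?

There are 6 × 6 = 36 (size, color) combinations acting as pigeonholes.
With 36 T-shirts we could place one in each, avoiding any repeat.
One more forces some (size, color) pair to hold 2, so 36 + 1 = 37.

37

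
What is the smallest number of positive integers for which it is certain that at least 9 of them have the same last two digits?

801

There are 100 possible two-digit endings acting as pigeonholes.
With 100 × 8 = 800 positive integers we could place exactly 8 in each, with no class reaching 9.
One more forces some class to hold 9, so 800 + 1 = 801.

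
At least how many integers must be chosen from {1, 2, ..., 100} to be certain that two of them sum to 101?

Partition {1, …, 100} into 50 pairs: {1,100}, {2,99}, …, {50,51}.
Choosing 50 integers — say the integers 1 through 50 — takes one from each pair and avoids the property.
Choosing 51 forces two into the same pair by pigeonhole, and those sum to 101. So 51.

51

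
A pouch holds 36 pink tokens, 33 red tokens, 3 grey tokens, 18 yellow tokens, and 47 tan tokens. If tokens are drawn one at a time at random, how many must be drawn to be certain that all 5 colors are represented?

The hardest color to obtain is grey: we could draw every other token first — 137 − 3 = 134 tokens — without a single grey one.
The next draw must be grey, so 134 + 1 = 135.

135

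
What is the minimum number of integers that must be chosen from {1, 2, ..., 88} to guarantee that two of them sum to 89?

45

Partition {1, …, 88} into 44 pairs: {1,88}, {2,87}, …, {44,45}.
Choosing 44 integers — say the integers 1 through 44 — takes one from each pair and avoids the property.
Choosing 45 forces two into the same pair by pigeonhole, and those sum to 89. So 45.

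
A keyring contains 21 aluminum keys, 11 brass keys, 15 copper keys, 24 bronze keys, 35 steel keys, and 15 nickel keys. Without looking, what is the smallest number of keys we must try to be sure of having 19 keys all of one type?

96

Treat the 6 types as pigeonholes.
In the worst case we take at most 18 of each type, but all 11 brass, all 15 copper, and all 15 nickel (fewer than 18), giving 18 + 11 + 15 + 18 + 18 + 15 = 95.
One more key then forces some type to 19, so 95 + 1 = 96.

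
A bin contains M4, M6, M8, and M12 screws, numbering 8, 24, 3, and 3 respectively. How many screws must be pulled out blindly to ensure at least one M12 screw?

36

The worst case draws every non-M12 screw first: 8 + 24 + 3 = 35.
The next draw is then forced to be M12, giving 35 + 1 = 36.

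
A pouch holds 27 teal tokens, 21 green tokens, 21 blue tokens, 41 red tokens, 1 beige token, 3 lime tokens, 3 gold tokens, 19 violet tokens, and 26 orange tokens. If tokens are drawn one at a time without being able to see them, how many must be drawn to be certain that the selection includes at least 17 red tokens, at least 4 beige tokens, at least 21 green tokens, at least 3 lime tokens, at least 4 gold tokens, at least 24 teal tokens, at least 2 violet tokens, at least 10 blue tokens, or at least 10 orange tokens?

85

The worst case stops just short of every target: 23 teal, 20 green, 9 blue, 16 red, all 1 beige, 2 lime, 3 gold, 1 violet, 9 orange — 23 + 20 + 9 + 16 + 1 + 2 + 3 + 1 + 9 = 84 tokens.
One more token must push some color to its target, so 84 + 1 = 85.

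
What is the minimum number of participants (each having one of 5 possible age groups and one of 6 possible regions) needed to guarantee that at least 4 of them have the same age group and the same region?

There are 5 × 6 = 30 (age group, region) combinations acting as pigeonholes.
With 30 × 3 = 90 participants we could place exactly 3 in each, with no (age group, region) pair reaching 4.
One more forces some (age group, region) pair to hold 4, so 90 + 1 = 91.

91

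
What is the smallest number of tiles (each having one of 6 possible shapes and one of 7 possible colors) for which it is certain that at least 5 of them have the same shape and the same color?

169

There are 6 × 7 = 42 (shape, color) combinations acting as pigeonholes.
With 42 × 4 = 168 tiles we could place exactly 4 in each, with no (shape, color) pair reaching 5.
One more forces some (shape, color) pair to hold 5, so 168 + 1 = 169.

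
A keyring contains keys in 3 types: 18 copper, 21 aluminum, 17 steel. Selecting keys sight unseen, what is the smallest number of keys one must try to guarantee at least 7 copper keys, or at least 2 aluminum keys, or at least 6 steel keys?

Each of the 3 types has its own threshold; avoid all of them simultaneously.
The worst case stops just short of every target: 6 copper, 1 aluminum, 5 steel — 6 + 1 + 5 = 12 keys.
One more key must push some type to its target, so 12 + 1 = 13.

13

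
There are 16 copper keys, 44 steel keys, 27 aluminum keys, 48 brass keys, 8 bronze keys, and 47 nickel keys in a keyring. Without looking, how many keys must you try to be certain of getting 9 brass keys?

The worst case draws every non-brass key first: 16 + 44 + 27 + 8 + 47 = 142.
The next 9 draws are then forced to be brass, giving 142 + 9 = 151.

151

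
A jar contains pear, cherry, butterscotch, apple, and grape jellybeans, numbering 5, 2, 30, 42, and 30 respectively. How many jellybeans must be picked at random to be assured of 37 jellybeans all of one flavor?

104

In the worst case we take at most 36 of each flavor, but all 5 pear, all 2 cherry, all 30 butterscotch, and all 30 grape (fewer than 36), giving 5 + 2 + 30 + 36 + 30 = 103.
One more jellybean then forces some flavor to 37, so 103 + 1 = 104.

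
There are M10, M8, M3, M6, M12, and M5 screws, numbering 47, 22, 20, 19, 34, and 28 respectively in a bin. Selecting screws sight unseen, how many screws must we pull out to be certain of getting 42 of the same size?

Treat the 6 sizes as pigeonholes.
In the worst case we take at most 41 of each size, but all 22 M8, all 20 M3, all 19 M6, all 34 M12, and all 28 M5 (fewer than 41), giving 41 + 22 + 20 + 19 + 34 + 28 = 164.
One more screw then forces some size to 42, so 164 + 1 = 165.

165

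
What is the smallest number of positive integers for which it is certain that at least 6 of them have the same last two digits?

501

There are 100 possible two-digit endings acting as pigeonholes.
With 100 × 5 = 500 positive integers we could place exactly 5 in each, with no class reaching 6.
One more forces some class to hold 6, so 500 + 1 = 501.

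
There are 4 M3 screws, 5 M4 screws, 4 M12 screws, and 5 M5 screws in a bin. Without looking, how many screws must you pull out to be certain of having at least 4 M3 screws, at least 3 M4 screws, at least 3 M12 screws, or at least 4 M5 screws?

11

The worst case stops just short of every target: 3 M3, 2 M4, 2 M12, 3 M5 — 3 + 2 + 2 + 3 = 10 screws.
One more screw must push some size to its target, so 10 + 1 = 11.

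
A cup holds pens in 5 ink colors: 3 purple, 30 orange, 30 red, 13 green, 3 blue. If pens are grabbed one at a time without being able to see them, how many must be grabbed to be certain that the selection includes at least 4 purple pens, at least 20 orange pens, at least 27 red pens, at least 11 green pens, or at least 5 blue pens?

The worst case stops just short of every target: 3 purple, 19 orange, 26 red, 10 green, all 3 blue — 3 + 19 + 26 + 10 + 3 = 61 pens.
One more pen must push some ink color to its target, so 61 + 1 = 62.

62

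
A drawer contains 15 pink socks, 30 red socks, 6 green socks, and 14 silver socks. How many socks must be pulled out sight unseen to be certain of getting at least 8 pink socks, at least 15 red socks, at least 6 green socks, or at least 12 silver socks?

Each of the 4 colors has its own threshold; avoid all of them simultaneously.
The worst case stops just short of every target: 7 pink, 14 red, 5 green, 11 silver — 7 + 14 + 5 + 11 = 37 socks.
One more sock must push some color to its target, so 37 + 1 = 38.

38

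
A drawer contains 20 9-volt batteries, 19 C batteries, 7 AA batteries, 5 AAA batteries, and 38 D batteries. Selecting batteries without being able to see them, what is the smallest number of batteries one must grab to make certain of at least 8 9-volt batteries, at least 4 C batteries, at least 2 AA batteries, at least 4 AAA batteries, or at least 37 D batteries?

Each of the 5 types has its own threshold; avoid all of them simultaneously.
The worst case stops just short of every target: 7 9-volt, 3 C, 1 AA, 3 AAA, 36 D — 7 + 3 + 1 + 3 + 36 = 50 batteries.
One more battery must push some type to its target, so 50 + 1 = 51.

51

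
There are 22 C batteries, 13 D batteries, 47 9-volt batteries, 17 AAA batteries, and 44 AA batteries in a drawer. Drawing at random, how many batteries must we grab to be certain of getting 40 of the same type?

In the worst case we take at most 39 of each type, but all 22 C, all 13 D, and all 17 AAA (fewer than 39), giving 22 + 13 + 39 + 17 + 39 = 130.
One more battery then forces some type to 40, so 130 + 1 = 131.

131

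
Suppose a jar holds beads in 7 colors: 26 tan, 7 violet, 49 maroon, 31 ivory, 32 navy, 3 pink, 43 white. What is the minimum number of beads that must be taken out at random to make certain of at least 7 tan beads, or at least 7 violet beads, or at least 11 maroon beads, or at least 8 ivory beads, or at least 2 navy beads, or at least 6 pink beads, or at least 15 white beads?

Each of the 7 colors has its own threshold; avoid all of them simultaneously.
The worst case stops just short of every target: 6 tan, 6 violet, 10 maroon, 7 ivory, 1 navy, all 3 pink, 14 white — 6 + 6 + 10 + 7 + 1 + 3 + 14 = 47 beads.
One more bead must push some color to its target, so 47 + 1 = 48.

48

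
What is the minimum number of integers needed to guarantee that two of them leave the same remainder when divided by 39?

40

There are 39 residue classes modulo 39 acting as pigeonholes.
With 39 integers we could place one in each, avoiding any repeat.
One more forces some class to hold 2, so 39 + 1 = 40.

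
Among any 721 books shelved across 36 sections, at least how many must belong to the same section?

21

The 721 books fall into 36 sections.
If each of the 36 sections held at most 20, the total would be at most 36 × 20 = 720 < 721, a contradiction.
So at least one holds ⌈721/36⌉ = 21.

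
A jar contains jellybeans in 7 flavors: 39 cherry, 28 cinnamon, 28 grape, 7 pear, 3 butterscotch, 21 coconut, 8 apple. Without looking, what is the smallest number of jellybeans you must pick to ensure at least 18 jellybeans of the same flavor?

87

Treat the 7 flavors as pigeonholes.
In the worst case we take at most 17 of each flavor, but all 7 pear, all 3 butterscotch, and all 8 apple (fewer than 17), giving 17 + 17 + 17 + 7 + 3 + 17 + 8 = 86.
One more jellybean then forces some flavor to 18, so 86 + 1 = 87.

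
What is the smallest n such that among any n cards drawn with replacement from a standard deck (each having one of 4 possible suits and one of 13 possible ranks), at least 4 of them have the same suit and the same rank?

There are 4 × 13 = 52 (suit, rank) combinations acting as pigeonholes.
With 52 × 3 = 156 cards drawn with replacement from a standard deck we could place exactly 3 in each, with no (suit, rank) pair reaching 4.
One more forces some (suit, rank) pair to hold 4, so 156 + 1 = 157.

157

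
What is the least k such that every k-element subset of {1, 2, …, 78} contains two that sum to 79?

40

Partition {1, …, 78} into 39 pairs: {1,78}, {2,77}, …, {39,40}.
Choosing 39 integers — say the integers 1 through 39 — takes one from each pair and avoids the property.
Choosing 40 forces two into the same pair by pigeonhole, and those sum to 79. So 40.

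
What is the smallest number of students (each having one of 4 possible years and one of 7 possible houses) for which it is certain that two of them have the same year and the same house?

29

There are 4 × 7 = 28 (year, house) combinations acting as pigeonholes.
With 28 students we could place one in each, avoiding any repeat.
One more forces some (year, house) pair to hold 2, so 28 + 1 = 29.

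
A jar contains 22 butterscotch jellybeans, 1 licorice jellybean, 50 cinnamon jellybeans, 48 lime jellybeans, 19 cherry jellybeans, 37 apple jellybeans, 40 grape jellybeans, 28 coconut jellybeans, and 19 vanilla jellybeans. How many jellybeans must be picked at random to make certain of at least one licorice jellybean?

The worst case draws every non-licorice jellybean first: 22 + 50 + 48 + 19 + 37 + 40 + 28 + 19 = 263.
The next draw is then forced to be licorice, giving 263 + 1 = 264.

264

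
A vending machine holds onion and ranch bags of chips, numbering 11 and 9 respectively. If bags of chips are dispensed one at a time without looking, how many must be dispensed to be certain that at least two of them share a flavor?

The worst case takes 1 bag of chips of each flavor without reaching 2 of any: 2 × 1 = 2.
The next bag of chips must bring some flavor to 2, so 2 + 1 = 3.

3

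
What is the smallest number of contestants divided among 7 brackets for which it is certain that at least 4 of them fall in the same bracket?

22

There are 7 brackets acting as pigeonholes.
With 7 × 3 = 21 contestants we could place exactly 3 in each, with no class reaching 4.
One more forces some class to hold 4, so 21 + 1 = 22.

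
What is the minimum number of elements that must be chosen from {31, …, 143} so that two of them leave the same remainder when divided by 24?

Group the integers by remainder mod 24; there are 24 residue classes, each nonempty in this range.
Choosing one from each class (24 integers) avoids any shared remainder.
One more choice must repeat a class, so two differ by a multiple of 24. Hence 24 + 1 = 25.

25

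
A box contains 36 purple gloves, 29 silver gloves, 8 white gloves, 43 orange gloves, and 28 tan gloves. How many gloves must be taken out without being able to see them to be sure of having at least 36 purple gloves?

144

The worst case draws every non-purple glove first: 29 + 8 + 43 + 28 = 108.
The next 36 draws are then forced to be purple, giving 108 + 36 = 144.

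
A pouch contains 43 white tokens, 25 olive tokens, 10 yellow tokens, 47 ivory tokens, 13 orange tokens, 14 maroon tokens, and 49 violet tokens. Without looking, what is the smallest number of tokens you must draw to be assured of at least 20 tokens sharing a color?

114

Treat the 7 colors as pigeonholes.
In the worst case we take at most 19 of each color, but all 10 yellow, all 13 orange, and all 14 maroon (fewer than 19), giving 19 + 19 + 10 + 19 + 13 + 14 + 19 = 113.
One more token then forces some color to 20, so 113 + 1 = 114.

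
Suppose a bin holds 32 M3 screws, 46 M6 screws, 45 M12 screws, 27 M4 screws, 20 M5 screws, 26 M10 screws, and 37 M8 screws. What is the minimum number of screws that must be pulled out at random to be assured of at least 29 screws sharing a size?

186

In the worst case we take at most 28 of each size, but all 27 M4, all 20 M5, and all 26 M10 (fewer than 28), giving 28 + 28 + 28 + 27 + 20 + 26 + 28 = 185.
One more screw then forces some size to 29, so 185 + 1 = 186.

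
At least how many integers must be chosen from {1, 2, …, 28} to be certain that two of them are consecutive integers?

15

Partition {1, …, 28} into 14 pairs: {1,2}, {3,4}, …, {27,28}.
Choosing 14 integers — say the 14 even numbers 2, 4, …, 28 — takes one from each pair and avoids the property.
Choosing 15 forces two into the same pair by pigeonhole, and those are consecutive. So 15.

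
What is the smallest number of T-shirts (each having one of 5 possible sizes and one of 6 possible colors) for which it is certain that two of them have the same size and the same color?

There are 5 × 6 = 30 (size, color) combinations acting as pigeonholes.
With 30 T-shirts we could place one in each, avoiding any repeat.
One more forces some (size, color) pair to hold 2, so 30 + 1 = 31.

31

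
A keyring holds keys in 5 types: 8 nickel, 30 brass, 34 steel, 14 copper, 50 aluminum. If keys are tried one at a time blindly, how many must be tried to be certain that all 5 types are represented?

129

The hardest type to obtain is nickel: we could draw every other key first — 136 − 8 = 128 keys — without a single nickel one.
The next draw must be nickel, so 128 + 1 = 129.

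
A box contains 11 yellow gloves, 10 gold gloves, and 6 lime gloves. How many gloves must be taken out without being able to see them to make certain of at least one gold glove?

The worst case draws every non-gold glove first: 11 + 6 = 17.
The next draw is then forced to be gold, giving 17 + 1 = 18.

18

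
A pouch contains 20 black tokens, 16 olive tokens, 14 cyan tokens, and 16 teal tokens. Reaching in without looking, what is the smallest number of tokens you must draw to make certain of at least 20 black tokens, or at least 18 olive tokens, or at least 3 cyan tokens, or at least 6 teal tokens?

43

The worst case stops just short of every target: 19 black, all 16 olive, 2 cyan, 5 teal — 19 + 16 + 2 + 5 = 42 tokens.
One more token must push some color to its target, so 42 + 1 = 43.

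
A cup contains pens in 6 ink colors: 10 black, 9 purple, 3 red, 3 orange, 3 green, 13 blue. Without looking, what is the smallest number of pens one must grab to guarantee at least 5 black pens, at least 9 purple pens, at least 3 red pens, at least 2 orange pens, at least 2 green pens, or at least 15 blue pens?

The worst case stops just short of every target: 4 black, 8 purple, 2 red, 1 orange, 1 green, all 13 blue — 4 + 8 + 2 + 1 + 1 + 13 = 29 pens.
One more pen must push some ink color to its target, so 29 + 1 = 30.

30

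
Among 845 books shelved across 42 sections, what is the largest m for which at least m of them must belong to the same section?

If each of the 42 sections held at most 20, the total would be at most 42 × 20 = 840 < 845, a contradiction.
So at least one holds ⌈845/42⌉ = 21.

21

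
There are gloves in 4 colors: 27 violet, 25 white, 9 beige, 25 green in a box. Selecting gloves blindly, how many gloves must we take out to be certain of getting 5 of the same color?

17

Treat the 4 colors as pigeonholes.
The worst case takes 4 gloves of each color without reaching 5 of any: 4 × 4 = 16.
The next glove must bring some color to 5, so 16 + 1 = 17.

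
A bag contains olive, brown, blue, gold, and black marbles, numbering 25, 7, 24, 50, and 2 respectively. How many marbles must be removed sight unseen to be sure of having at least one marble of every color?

The hardest color to obtain is black: we could draw every other marble first — 108 − 2 = 106 marbles — without a single black one.
The next draw must be black, so 106 + 1 = 107.

107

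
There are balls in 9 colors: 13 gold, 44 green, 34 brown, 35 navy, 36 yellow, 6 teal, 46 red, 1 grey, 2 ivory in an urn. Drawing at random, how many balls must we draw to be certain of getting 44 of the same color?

In the worst case we take at most 43 of each color, but all 13 gold, all 34 brown, all 35 navy, all 36 yellow, all 6 teal, all 1 grey, and all 2 ivory (fewer than 43), giving 13 + 43 + 34 + 35 + 36 + 6 + 43 + 1 + 2 = 213.
One more ball then forces some color to 44, so 213 + 1 = 214.

214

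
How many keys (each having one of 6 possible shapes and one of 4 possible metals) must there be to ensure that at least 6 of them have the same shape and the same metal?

There are 6 × 4 = 24 (shape, metal) combinations acting as pigeonholes.
With 24 × 5 = 120 keys we could place exactly 5 in each, with no (shape, metal) pair reaching 6.
One more forces some (shape, metal) pair to hold 6, so 120 + 1 = 121.

121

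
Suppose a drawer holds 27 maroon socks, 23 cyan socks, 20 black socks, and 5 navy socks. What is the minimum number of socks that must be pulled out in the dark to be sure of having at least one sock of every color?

71

The hardest color to obtain is navy: we could draw every other sock first — 75 − 5 = 70 socks — without a single navy one.
The next draw must be navy, so 70 + 1 = 71.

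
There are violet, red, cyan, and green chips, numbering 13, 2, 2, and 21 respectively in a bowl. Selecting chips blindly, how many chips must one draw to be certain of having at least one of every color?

37

The hardest color to obtain is red: we could draw every other chip first — 38 − 2 = 36 chips — without a single red one.
The next draw must be red, so 36 + 1 = 37.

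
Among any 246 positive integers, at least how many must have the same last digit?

25

There are 10 possible last digits, which serve as the pigeonholes.
If each of the 10 possible last digits held at most 24, the total would be at most 10 × 24 = 240 < 246, a contradiction.
So at least one holds ⌈246/10⌉ = 25.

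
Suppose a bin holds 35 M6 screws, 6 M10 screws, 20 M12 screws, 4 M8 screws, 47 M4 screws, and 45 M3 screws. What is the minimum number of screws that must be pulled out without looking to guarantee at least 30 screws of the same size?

118

Treat the 6 sizes as pigeonholes.
In the worst case we take at most 29 of each size, but all 6 M10, all 20 M12, and all 4 M8 (fewer than 29), giving 29 + 6 + 20 + 4 + 29 + 29 = 117.
One more screw then forces some size to 30, so 117 + 1 = 118.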